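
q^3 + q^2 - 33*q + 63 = (q - 3)^2*(q + 7)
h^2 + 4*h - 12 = (h - 2)*(h + 6)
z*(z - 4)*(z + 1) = z^3 - 3*z^2 - 4*z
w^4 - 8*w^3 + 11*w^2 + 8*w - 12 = (w - 6)*(w - 2)*(w - 1)*(w + 1)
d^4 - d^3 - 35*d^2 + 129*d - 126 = (d - 3)^2*(d - 2)*(d + 7)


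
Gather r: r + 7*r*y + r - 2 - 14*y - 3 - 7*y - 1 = r*(7*y + 2) - 21*y - 6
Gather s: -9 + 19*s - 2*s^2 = -2*s^2 + 19*s - 9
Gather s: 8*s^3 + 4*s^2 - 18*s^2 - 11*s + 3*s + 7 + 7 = 8*s^3 - 14*s^2 - 8*s + 14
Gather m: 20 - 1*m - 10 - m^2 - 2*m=-m^2 - 3*m + 10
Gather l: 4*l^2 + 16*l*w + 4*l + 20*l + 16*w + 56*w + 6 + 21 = 4*l^2 + l*(16*w + 24) + 72*w + 27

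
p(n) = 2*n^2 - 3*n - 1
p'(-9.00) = -39.00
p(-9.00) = 188.00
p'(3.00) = 9.00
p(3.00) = 8.00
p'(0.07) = -2.72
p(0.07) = -1.20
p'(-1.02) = -7.08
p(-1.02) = 4.14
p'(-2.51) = -13.04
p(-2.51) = 19.13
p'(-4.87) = -22.48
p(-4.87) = 61.04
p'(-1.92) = -10.68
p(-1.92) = 12.13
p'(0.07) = -2.72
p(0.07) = -1.20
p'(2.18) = 5.72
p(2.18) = 1.96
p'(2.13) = 5.52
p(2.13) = 1.68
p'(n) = 4*n - 3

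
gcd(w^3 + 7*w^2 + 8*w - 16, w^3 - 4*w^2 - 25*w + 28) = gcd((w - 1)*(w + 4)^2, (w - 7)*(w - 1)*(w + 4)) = w^2 + 3*w - 4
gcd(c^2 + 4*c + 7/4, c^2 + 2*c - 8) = 1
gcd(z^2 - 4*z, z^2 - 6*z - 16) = 1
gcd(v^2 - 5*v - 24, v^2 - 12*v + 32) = v - 8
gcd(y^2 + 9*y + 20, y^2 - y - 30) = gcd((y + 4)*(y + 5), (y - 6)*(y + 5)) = y + 5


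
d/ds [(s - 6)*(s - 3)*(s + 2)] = s*(3*s - 14)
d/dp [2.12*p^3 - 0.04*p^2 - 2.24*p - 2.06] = 6.36*p^2 - 0.08*p - 2.24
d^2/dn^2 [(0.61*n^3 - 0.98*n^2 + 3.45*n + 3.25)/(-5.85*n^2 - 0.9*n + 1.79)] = (-2.8421709430404e-14*n^5 - 260.21808*n^3 - 599.87007*n^2 - 331.154556*n - 78.165614)/(200.201625*n^6 + 92.40075*n^5 - 169.559325*n^4 - 55.8171*n^3 + 51.882255*n^2 + 8.65107*n - 5.735339)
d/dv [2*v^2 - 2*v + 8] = 4*v - 2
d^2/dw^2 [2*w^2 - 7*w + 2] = 4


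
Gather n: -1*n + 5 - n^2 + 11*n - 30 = -n^2 + 10*n - 25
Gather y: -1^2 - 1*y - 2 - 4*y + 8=5 - 5*y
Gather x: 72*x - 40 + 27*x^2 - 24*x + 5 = 27*x^2 + 48*x - 35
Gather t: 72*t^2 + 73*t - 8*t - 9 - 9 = 72*t^2 + 65*t - 18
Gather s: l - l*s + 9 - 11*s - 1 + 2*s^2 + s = l + 2*s^2 + s*(-l - 10) + 8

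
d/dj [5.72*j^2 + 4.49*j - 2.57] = 11.44*j + 4.49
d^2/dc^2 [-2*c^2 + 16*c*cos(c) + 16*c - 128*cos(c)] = -16*c*cos(c) - 32*sin(c) + 128*cos(c) - 4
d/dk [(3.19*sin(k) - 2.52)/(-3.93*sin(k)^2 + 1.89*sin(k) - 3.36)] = (12.5367*sin(k)^2 - 19.8072*sin(k) - 5.9556)*cos(k)/(15.4449*sin(k)^4 - 14.8554*sin(k)^3 + 29.9817*sin(k)^2 - 12.7008*sin(k) + 11.2896)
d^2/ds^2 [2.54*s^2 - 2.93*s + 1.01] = 5.08000000000000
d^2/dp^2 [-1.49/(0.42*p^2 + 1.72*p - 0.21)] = (0.525672*p^2 + 2.152752*p - 1.49*(0.84*p + 1.72)*(1.68*p + 3.44) - 0.262836)/(0.42*p^2 + 1.72*p - 0.21)^3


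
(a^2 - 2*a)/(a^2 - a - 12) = a*(2 - a)/(-a^2 + a + 12)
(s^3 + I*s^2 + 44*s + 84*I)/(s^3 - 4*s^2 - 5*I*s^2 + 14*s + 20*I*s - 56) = (s + 6*I)/(s - 4)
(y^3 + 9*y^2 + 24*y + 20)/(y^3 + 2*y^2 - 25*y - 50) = (y + 2)/(y - 5)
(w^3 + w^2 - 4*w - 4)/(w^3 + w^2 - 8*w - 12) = (w^2 - w - 2)/(w^2 - w - 6)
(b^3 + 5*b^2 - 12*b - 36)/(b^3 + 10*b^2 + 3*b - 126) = (b + 2)/(b + 7)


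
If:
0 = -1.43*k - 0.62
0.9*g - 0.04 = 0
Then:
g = 0.04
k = -0.43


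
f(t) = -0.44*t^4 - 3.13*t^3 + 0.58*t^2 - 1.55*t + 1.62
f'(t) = -1.76*t^3 - 9.39*t^2 + 1.16*t - 1.55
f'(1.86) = -43.20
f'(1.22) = -17.31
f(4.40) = -425.51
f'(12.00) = -4381.07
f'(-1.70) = -22.01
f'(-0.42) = -3.56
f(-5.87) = 141.38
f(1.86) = -24.66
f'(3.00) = -130.10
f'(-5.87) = 24.07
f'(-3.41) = -44.91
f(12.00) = -14465.94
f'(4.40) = -328.16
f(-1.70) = 17.63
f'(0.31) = -2.15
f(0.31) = 1.10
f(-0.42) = 2.59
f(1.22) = -6.07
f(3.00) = -117.96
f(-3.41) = 78.27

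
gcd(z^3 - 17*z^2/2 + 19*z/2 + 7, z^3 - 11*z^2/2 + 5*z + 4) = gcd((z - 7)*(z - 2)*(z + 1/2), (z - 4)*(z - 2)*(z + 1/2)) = z^2 - 3*z/2 - 1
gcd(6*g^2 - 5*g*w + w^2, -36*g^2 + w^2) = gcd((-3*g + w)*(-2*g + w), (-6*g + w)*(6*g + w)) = 1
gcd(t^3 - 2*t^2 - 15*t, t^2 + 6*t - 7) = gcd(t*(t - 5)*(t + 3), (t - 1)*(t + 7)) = 1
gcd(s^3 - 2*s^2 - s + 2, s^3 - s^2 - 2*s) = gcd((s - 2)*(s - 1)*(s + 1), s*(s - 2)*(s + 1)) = s^2 - s - 2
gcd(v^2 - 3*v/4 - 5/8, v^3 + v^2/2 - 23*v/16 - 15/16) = v - 5/4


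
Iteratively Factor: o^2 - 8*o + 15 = (o - 5)*(o - 3)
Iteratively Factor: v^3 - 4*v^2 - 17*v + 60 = (v - 5)*(v^2 + v - 12) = (v - 5)*(v - 3)*(v + 4)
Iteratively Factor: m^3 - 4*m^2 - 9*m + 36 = (m + 3)*(m^2 - 7*m + 12) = (m - 4)*(m + 3)*(m - 3)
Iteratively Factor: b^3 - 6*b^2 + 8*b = (b)*(b^2 - 6*b + 8) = b*(b - 4)*(b - 2)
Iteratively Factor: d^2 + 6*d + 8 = (d + 2)*(d + 4)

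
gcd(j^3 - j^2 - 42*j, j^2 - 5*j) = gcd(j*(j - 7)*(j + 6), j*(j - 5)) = j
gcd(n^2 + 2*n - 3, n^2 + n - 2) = n - 1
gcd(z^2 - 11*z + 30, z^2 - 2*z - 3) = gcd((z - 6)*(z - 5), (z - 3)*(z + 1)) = 1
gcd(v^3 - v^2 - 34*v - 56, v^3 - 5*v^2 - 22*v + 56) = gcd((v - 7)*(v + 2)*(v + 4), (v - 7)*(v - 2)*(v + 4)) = v^2 - 3*v - 28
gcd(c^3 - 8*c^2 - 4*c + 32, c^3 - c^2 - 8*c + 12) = c - 2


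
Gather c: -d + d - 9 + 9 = 0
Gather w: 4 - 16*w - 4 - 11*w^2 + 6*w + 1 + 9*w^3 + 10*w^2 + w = 9*w^3 - w^2 - 9*w + 1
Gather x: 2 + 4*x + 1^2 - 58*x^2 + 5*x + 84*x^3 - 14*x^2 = 84*x^3 - 72*x^2 + 9*x + 3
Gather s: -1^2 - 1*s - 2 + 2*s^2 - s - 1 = 2*s^2 - 2*s - 4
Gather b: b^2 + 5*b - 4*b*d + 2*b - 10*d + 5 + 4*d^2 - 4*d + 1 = b^2 + b*(7 - 4*d) + 4*d^2 - 14*d + 6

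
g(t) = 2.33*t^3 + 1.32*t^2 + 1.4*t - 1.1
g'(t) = 6.99*t^2 + 2.64*t + 1.4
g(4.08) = 184.83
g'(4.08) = 128.53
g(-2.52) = -33.53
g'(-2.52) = 39.14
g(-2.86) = -48.81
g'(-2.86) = 51.03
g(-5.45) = -346.70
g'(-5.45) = 194.63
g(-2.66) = -39.34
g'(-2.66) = 43.84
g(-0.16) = -1.30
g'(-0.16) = 1.16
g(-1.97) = -16.55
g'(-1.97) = 23.33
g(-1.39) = -6.75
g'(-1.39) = 11.24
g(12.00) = 4232.02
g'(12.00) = 1039.64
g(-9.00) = -1605.35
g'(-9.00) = 543.83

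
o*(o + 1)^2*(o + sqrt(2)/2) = o^4 + sqrt(2)*o^3/2 + 2*o^3 + o^2 + sqrt(2)*o^2 + sqrt(2)*o/2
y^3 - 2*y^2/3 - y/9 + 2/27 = (y - 2/3)*(y - 1/3)*(y + 1/3)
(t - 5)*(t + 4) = t^2 - t - 20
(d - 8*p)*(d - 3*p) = d^2 - 11*d*p + 24*p^2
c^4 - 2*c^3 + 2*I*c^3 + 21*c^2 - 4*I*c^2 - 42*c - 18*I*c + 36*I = (c - 2)*(c - 3*I)*(c - I)*(c + 6*I)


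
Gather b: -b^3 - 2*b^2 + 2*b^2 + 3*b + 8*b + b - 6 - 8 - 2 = -b^3 + 12*b - 16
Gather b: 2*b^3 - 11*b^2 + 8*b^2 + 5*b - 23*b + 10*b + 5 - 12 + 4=2*b^3 - 3*b^2 - 8*b - 3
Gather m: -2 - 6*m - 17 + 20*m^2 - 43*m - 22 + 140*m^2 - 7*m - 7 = 160*m^2 - 56*m - 48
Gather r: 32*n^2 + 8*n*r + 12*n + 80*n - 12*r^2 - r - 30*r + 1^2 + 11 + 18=32*n^2 + 92*n - 12*r^2 + r*(8*n - 31) + 30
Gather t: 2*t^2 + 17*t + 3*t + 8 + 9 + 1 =2*t^2 + 20*t + 18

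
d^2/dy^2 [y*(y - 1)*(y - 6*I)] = 6*y - 2 - 12*I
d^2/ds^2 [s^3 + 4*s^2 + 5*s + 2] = 6*s + 8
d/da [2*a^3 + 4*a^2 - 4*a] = 6*a^2 + 8*a - 4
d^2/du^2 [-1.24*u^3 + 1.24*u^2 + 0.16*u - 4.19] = 2.48 - 7.44*u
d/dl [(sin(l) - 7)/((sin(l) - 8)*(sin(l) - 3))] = (14*sin(l) + cos(l)^2 - 54)*cos(l)/((sin(l) - 8)^2*(sin(l) - 3)^2)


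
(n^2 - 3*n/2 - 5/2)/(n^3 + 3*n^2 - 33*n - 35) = (n - 5/2)/(n^2 + 2*n - 35)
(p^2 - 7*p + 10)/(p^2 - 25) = (p - 2)/(p + 5)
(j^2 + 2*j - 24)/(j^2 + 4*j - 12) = (j - 4)/(j - 2)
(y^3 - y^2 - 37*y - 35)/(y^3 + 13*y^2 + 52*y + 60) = (y^2 - 6*y - 7)/(y^2 + 8*y + 12)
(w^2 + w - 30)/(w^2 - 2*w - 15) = (w + 6)/(w + 3)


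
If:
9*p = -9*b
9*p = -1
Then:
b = 1/9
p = -1/9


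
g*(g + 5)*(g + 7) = g^3 + 12*g^2 + 35*g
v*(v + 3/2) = v^2 + 3*v/2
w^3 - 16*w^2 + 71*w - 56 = (w - 8)*(w - 7)*(w - 1)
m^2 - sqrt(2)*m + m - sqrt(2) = (m + 1)*(m - sqrt(2))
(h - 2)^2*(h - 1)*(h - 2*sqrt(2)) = h^4 - 5*h^3 - 2*sqrt(2)*h^3 + 8*h^2 + 10*sqrt(2)*h^2 - 16*sqrt(2)*h - 4*h + 8*sqrt(2)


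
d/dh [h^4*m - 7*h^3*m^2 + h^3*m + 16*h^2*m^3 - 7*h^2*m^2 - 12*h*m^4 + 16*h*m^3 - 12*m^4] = m*(4*h^3 - 21*h^2*m + 3*h^2 + 32*h*m^2 - 14*h*m - 12*m^3 + 16*m^2)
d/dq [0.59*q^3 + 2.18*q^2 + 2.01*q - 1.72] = 1.77*q^2 + 4.36*q + 2.01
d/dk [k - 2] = 1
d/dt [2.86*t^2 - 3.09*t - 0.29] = 5.72*t - 3.09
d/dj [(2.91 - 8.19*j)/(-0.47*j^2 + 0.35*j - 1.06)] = (-3.8493*j^2 + 2.7354*j + 7.6629)/(0.2209*j^4 - 0.329*j^3 + 1.1189*j^2 - 0.742*j + 1.1236)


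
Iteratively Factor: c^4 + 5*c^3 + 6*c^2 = (c + 2)*(c^3 + 3*c^2) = c*(c + 2)*(c^2 + 3*c) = c^2*(c + 2)*(c + 3)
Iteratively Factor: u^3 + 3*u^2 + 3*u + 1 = (u + 1)*(u^2 + 2*u + 1) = (u + 1)^2*(u + 1)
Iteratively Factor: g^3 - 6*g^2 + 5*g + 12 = (g - 3)*(g^2 - 3*g - 4) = (g - 3)*(g + 1)*(g - 4)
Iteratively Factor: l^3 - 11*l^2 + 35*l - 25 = (l - 1)*(l^2 - 10*l + 25) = (l - 5)*(l - 1)*(l - 5)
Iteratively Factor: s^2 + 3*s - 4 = (s - 1)*(s + 4)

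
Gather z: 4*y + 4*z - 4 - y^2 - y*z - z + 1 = -y^2 + 4*y + z*(3 - y) - 3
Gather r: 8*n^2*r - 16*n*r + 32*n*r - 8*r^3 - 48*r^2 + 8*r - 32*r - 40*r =-8*r^3 - 48*r^2 + r*(8*n^2 + 16*n - 64)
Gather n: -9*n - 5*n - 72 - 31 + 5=-14*n - 98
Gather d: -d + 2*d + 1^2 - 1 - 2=d - 2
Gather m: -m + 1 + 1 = 2 - m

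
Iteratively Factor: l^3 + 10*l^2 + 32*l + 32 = (l + 2)*(l^2 + 8*l + 16) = (l + 2)*(l + 4)*(l + 4)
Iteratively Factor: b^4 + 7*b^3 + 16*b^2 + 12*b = (b + 2)*(b^3 + 5*b^2 + 6*b) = b*(b + 2)*(b^2 + 5*b + 6) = b*(b + 2)*(b + 3)*(b + 2)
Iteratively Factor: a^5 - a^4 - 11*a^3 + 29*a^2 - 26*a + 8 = (a + 4)*(a^4 - 5*a^3 + 9*a^2 - 7*a + 2) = (a - 1)*(a + 4)*(a^3 - 4*a^2 + 5*a - 2) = (a - 1)^2*(a + 4)*(a^2 - 3*a + 2) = (a - 1)^3*(a + 4)*(a - 2)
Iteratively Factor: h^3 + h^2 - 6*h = (h + 3)*(h^2 - 2*h) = (h - 2)*(h + 3)*(h)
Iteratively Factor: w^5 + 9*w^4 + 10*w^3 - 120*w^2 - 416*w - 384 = (w + 2)*(w^4 + 7*w^3 - 4*w^2 - 112*w - 192) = (w + 2)*(w + 4)*(w^3 + 3*w^2 - 16*w - 48) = (w + 2)*(w + 4)^2*(w^2 - w - 12) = (w - 4)*(w + 2)*(w + 4)^2*(w + 3)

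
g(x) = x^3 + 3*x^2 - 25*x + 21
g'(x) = 3*x^2 + 6*x - 25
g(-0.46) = 33.04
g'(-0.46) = -27.13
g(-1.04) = 49.12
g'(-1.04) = -28.00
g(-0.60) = 36.86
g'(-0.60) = -27.52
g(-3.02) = 96.32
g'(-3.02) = -15.76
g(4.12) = 38.86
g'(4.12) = 50.64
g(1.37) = -5.05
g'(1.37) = -11.15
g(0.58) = 7.70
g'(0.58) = -20.51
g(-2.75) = 91.64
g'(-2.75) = -18.81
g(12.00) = 1881.00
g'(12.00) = 479.00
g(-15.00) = -2304.00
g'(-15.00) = 560.00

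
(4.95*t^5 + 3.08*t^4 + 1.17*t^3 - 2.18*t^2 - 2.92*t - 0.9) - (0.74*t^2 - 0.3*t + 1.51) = 4.95*t^5 + 3.08*t^4 + 1.17*t^3 - 2.92*t^2 - 2.62*t - 2.41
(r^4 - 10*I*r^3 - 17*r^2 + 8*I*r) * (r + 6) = r^5 + 6*r^4 - 10*I*r^4 - 17*r^3 - 60*I*r^3 - 102*r^2 + 8*I*r^2 + 48*I*r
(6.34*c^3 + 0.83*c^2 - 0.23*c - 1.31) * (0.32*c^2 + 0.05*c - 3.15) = 2.0288*c^5 + 0.5826*c^4 - 20.0031*c^3 - 3.0452*c^2 + 0.659*c + 4.1265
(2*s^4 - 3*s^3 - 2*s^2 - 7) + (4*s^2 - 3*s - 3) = 2*s^4 - 3*s^3 + 2*s^2 - 3*s - 10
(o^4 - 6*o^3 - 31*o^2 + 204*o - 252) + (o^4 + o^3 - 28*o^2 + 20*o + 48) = 2*o^4 - 5*o^3 - 59*o^2 + 224*o - 204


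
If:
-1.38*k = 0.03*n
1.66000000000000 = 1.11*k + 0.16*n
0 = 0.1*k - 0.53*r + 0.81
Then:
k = -0.27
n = 12.22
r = 1.48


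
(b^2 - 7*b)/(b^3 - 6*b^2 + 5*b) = (b - 7)/(b^2 - 6*b + 5)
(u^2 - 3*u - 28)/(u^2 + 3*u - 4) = (u - 7)/(u - 1)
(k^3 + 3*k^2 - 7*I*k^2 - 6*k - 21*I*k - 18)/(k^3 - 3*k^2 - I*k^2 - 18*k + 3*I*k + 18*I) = (k - 6*I)/(k - 6)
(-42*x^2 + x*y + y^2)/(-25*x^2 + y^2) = (42*x^2 - x*y - y^2)/(25*x^2 - y^2)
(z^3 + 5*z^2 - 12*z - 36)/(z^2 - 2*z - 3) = (z^2 + 8*z + 12)/(z + 1)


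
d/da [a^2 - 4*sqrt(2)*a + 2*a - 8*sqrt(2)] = 2*a - 4*sqrt(2) + 2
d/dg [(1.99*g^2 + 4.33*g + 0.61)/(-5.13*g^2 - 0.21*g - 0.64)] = (21.795*g^2 + 3.7114*g - 2.6431)/(26.3169*g^4 + 2.1546*g^3 + 6.6105*g^2 + 0.2688*g + 0.4096)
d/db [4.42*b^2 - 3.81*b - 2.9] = 8.84*b - 3.81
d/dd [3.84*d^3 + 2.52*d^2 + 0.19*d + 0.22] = 11.52*d^2 + 5.04*d + 0.19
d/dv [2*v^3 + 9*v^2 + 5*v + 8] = 6*v^2 + 18*v + 5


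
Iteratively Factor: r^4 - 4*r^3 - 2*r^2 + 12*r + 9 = (r + 1)*(r^3 - 5*r^2 + 3*r + 9) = (r + 1)^2*(r^2 - 6*r + 9) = (r - 3)*(r + 1)^2*(r - 3)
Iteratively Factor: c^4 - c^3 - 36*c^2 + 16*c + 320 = (c - 4)*(c^3 + 3*c^2 - 24*c - 80) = (c - 5)*(c - 4)*(c^2 + 8*c + 16) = (c - 5)*(c - 4)*(c + 4)*(c + 4)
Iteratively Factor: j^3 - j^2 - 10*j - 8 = (j + 1)*(j^2 - 2*j - 8) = (j + 1)*(j + 2)*(j - 4)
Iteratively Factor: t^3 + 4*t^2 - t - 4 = (t + 1)*(t^2 + 3*t - 4) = (t - 1)*(t + 1)*(t + 4)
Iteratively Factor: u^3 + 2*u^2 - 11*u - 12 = (u - 3)*(u^2 + 5*u + 4) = (u - 3)*(u + 4)*(u + 1)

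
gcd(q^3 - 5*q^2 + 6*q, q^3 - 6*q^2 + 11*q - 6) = q^2 - 5*q + 6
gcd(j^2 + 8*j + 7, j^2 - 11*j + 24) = 1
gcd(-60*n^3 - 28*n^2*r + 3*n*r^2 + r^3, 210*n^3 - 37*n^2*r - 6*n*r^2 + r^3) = -30*n^2 + n*r + r^2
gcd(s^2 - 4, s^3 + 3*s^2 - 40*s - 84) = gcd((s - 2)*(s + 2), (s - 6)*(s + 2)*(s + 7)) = s + 2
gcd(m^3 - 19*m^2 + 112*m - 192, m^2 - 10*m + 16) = m - 8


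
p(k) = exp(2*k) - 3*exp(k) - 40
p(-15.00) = -40.00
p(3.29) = 600.01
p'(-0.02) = -1.02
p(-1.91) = -40.42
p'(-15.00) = 0.00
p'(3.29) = 1360.55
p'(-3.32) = -0.11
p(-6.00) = -40.01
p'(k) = 2*exp(2*k) - 3*exp(k)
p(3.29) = 600.01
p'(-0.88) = -0.90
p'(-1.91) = -0.40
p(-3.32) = -40.11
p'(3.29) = 1360.55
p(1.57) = -31.32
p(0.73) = -41.92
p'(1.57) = 31.79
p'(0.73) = 2.39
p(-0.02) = -41.98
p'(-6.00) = -0.00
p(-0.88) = -41.07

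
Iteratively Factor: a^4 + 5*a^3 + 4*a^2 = (a + 1)*(a^3 + 4*a^2) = (a + 1)*(a + 4)*(a^2) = a*(a + 1)*(a + 4)*(a)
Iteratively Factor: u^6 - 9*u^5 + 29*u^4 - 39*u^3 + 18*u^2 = (u - 3)*(u^5 - 6*u^4 + 11*u^3 - 6*u^2) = (u - 3)^2*(u^4 - 3*u^3 + 2*u^2) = (u - 3)^2*(u - 1)*(u^3 - 2*u^2) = u*(u - 3)^2*(u - 1)*(u^2 - 2*u) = u^2*(u - 3)^2*(u - 1)*(u - 2)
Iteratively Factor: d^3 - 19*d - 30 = (d + 2)*(d^2 - 2*d - 15) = (d - 5)*(d + 2)*(d + 3)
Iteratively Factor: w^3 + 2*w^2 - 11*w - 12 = (w + 1)*(w^2 + w - 12) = (w - 3)*(w + 1)*(w + 4)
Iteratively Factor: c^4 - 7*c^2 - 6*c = (c + 1)*(c^3 - c^2 - 6*c) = (c + 1)*(c + 2)*(c^2 - 3*c) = (c - 3)*(c + 1)*(c + 2)*(c)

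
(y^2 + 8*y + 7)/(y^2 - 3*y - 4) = (y + 7)/(y - 4)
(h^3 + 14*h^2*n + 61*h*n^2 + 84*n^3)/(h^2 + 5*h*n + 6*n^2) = (h^2 + 11*h*n + 28*n^2)/(h + 2*n)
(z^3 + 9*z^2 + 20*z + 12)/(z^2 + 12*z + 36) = (z^2 + 3*z + 2)/(z + 6)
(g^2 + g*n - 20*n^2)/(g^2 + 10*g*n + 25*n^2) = (g - 4*n)/(g + 5*n)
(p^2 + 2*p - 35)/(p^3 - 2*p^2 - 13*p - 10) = (p + 7)/(p^2 + 3*p + 2)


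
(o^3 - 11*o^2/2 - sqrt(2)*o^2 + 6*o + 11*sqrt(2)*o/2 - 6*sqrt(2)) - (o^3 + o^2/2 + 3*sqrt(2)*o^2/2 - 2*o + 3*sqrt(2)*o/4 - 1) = -6*o^2 - 5*sqrt(2)*o^2/2 + 19*sqrt(2)*o/4 + 8*o - 6*sqrt(2) + 1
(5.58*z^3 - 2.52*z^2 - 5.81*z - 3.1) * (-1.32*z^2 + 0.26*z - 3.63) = -7.3656*z^5 + 4.7772*z^4 - 13.2414*z^3 + 11.729*z^2 + 20.2843*z + 11.253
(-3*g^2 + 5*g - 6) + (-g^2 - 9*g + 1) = -4*g^2 - 4*g - 5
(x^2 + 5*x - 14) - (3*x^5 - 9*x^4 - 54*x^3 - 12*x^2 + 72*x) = -3*x^5 + 9*x^4 + 54*x^3 + 13*x^2 - 67*x - 14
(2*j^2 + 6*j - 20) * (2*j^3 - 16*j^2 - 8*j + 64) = 4*j^5 - 20*j^4 - 152*j^3 + 400*j^2 + 544*j - 1280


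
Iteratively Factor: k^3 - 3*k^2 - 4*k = (k - 4)*(k^2 + k) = (k - 4)*(k + 1)*(k)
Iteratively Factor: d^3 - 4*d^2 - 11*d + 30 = (d - 5)*(d^2 + d - 6) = (d - 5)*(d + 3)*(d - 2)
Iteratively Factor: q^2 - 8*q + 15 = (q - 3)*(q - 5)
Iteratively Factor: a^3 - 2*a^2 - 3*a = (a)*(a^2 - 2*a - 3) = a*(a - 3)*(a + 1)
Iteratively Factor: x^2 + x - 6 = (x + 3)*(x - 2)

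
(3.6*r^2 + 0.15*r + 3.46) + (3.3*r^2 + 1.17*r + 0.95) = 6.9*r^2 + 1.32*r + 4.41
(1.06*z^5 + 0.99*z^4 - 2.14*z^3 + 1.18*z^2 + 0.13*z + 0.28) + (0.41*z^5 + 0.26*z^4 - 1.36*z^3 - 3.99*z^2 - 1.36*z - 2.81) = 1.47*z^5 + 1.25*z^4 - 3.5*z^3 - 2.81*z^2 - 1.23*z - 2.53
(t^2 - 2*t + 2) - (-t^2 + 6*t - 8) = 2*t^2 - 8*t + 10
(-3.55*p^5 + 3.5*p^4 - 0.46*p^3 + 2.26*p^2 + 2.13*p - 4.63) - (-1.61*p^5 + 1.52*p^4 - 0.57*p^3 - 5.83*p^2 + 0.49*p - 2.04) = -1.94*p^5 + 1.98*p^4 + 0.11*p^3 + 8.09*p^2 + 1.64*p - 2.59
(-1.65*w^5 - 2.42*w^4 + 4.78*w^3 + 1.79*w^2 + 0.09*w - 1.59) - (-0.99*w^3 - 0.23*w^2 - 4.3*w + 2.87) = -1.65*w^5 - 2.42*w^4 + 5.77*w^3 + 2.02*w^2 + 4.39*w - 4.46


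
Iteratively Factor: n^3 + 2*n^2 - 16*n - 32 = (n + 2)*(n^2 - 16) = (n + 2)*(n + 4)*(n - 4)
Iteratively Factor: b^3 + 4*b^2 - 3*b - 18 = (b - 2)*(b^2 + 6*b + 9) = (b - 2)*(b + 3)*(b + 3)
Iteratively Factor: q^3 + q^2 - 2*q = (q - 1)*(q^2 + 2*q) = q*(q - 1)*(q + 2)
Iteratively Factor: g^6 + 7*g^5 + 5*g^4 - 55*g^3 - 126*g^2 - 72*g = (g)*(g^5 + 7*g^4 + 5*g^3 - 55*g^2 - 126*g - 72) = g*(g + 3)*(g^4 + 4*g^3 - 7*g^2 - 34*g - 24) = g*(g + 1)*(g + 3)*(g^3 + 3*g^2 - 10*g - 24) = g*(g + 1)*(g + 2)*(g + 3)*(g^2 + g - 12) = g*(g + 1)*(g + 2)*(g + 3)*(g + 4)*(g - 3)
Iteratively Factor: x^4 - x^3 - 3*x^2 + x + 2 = (x + 1)*(x^3 - 2*x^2 - x + 2) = (x - 1)*(x + 1)*(x^2 - x - 2) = (x - 1)*(x + 1)^2*(x - 2)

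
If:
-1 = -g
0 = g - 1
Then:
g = 1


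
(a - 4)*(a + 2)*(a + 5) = a^3 + 3*a^2 - 18*a - 40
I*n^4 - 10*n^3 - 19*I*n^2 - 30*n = n*(n + 5*I)*(n + 6*I)*(I*n + 1)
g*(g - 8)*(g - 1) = g^3 - 9*g^2 + 8*g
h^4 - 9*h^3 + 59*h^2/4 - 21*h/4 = h*(h - 7)*(h - 3/2)*(h - 1/2)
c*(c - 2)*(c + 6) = c^3 + 4*c^2 - 12*c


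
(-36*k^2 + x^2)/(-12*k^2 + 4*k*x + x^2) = (-6*k + x)/(-2*k + x)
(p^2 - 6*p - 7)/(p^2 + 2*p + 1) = (p - 7)/(p + 1)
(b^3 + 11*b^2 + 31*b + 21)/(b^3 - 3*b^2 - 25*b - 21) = (b + 7)/(b - 7)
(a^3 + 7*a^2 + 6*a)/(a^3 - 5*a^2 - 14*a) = (a^2 + 7*a + 6)/(a^2 - 5*a - 14)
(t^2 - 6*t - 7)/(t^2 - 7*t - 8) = (t - 7)/(t - 8)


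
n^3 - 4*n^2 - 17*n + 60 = (n - 5)*(n - 3)*(n + 4)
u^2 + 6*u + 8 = (u + 2)*(u + 4)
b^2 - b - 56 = (b - 8)*(b + 7)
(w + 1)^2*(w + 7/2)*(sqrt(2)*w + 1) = sqrt(2)*w^4 + w^3 + 11*sqrt(2)*w^3/2 + 11*w^2/2 + 8*sqrt(2)*w^2 + 7*sqrt(2)*w/2 + 8*w + 7/2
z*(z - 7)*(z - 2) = z^3 - 9*z^2 + 14*z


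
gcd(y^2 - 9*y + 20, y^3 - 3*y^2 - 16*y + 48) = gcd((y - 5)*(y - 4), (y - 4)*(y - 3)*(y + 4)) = y - 4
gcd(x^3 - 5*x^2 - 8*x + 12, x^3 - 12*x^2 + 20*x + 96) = x^2 - 4*x - 12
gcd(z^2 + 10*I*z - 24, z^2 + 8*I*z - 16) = z + 4*I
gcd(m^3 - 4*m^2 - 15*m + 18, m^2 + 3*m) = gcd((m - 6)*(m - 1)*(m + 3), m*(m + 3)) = m + 3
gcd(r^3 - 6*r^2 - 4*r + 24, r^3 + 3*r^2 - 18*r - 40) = r + 2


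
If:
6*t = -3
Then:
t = -1/2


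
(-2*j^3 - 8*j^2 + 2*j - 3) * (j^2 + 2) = -2*j^5 - 8*j^4 - 2*j^3 - 19*j^2 + 4*j - 6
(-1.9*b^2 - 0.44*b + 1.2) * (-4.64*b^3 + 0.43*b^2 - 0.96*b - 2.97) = 8.816*b^5 + 1.2246*b^4 - 3.9332*b^3 + 6.5814*b^2 + 0.1548*b - 3.564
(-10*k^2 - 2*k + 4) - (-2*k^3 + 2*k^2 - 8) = 2*k^3 - 12*k^2 - 2*k + 12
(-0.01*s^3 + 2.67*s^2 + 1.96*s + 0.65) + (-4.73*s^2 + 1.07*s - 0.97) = -0.01*s^3 - 2.06*s^2 + 3.03*s - 0.32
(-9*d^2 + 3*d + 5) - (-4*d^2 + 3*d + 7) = -5*d^2 - 2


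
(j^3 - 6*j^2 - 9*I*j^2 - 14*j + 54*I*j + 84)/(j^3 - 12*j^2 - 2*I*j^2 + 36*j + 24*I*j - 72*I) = (j - 7*I)/(j - 6)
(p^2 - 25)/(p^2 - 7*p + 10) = (p + 5)/(p - 2)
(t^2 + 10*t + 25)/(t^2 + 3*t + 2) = (t^2 + 10*t + 25)/(t^2 + 3*t + 2)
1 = 1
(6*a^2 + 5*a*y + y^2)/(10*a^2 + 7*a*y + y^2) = (3*a + y)/(5*a + y)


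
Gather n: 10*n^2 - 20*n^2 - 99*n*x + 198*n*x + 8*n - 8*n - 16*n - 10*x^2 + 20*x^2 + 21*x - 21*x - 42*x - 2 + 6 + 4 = -10*n^2 + n*(99*x - 16) + 10*x^2 - 42*x + 8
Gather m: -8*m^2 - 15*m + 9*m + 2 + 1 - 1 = -8*m^2 - 6*m + 2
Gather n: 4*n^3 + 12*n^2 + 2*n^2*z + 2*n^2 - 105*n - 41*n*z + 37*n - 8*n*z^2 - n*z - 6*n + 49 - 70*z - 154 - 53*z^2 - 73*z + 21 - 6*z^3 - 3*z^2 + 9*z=4*n^3 + n^2*(2*z + 14) + n*(-8*z^2 - 42*z - 74) - 6*z^3 - 56*z^2 - 134*z - 84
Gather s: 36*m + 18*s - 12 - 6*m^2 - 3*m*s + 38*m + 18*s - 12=-6*m^2 + 74*m + s*(36 - 3*m) - 24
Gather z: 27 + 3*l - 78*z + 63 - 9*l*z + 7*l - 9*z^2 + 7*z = 10*l - 9*z^2 + z*(-9*l - 71) + 90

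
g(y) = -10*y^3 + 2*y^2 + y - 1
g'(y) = -30*y^2 + 4*y + 1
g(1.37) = -21.59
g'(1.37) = -49.83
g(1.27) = -16.99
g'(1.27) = -42.31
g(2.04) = -75.53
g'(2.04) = -115.69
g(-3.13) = 322.11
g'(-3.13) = -305.43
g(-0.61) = 1.40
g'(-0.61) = -12.60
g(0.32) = -0.80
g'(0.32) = -0.79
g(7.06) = -3413.21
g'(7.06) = -1466.07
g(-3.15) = 328.25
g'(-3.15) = -309.28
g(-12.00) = 17555.00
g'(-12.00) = -4367.00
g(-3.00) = 284.00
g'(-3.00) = -281.00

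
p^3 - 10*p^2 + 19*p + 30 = (p - 6)*(p - 5)*(p + 1)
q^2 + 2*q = q*(q + 2)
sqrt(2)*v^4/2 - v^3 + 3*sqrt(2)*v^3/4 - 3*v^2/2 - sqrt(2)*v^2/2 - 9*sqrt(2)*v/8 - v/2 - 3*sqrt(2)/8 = (v + 1/2)*(v + 1)*(v - 3*sqrt(2)/2)*(sqrt(2)*v/2 + 1/2)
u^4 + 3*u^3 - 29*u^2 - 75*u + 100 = (u - 5)*(u - 1)*(u + 4)*(u + 5)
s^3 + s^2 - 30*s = s*(s - 5)*(s + 6)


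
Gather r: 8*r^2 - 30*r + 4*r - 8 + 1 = 8*r^2 - 26*r - 7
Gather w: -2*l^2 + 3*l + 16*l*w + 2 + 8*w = -2*l^2 + 3*l + w*(16*l + 8) + 2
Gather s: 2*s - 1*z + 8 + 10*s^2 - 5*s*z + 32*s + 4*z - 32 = 10*s^2 + s*(34 - 5*z) + 3*z - 24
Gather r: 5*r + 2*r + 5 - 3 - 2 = 7*r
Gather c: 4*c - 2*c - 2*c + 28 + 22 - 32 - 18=0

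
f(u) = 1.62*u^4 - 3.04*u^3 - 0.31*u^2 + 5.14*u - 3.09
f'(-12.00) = -12498.14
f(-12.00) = 38736.03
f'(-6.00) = -1719.14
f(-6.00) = 2711.07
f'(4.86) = 530.56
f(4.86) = 569.38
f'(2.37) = 38.71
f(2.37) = 17.99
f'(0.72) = 2.38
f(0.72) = -0.25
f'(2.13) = 25.06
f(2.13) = 10.42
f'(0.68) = 2.54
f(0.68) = -0.35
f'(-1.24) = -20.47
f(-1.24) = -0.31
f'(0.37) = 3.99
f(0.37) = -1.35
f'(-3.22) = -303.77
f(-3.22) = 252.80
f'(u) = 6.48*u^3 - 9.12*u^2 - 0.62*u + 5.14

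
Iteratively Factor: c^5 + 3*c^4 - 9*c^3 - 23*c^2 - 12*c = (c - 3)*(c^4 + 6*c^3 + 9*c^2 + 4*c) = (c - 3)*(c + 1)*(c^3 + 5*c^2 + 4*c) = c*(c - 3)*(c + 1)*(c^2 + 5*c + 4) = c*(c - 3)*(c + 1)^2*(c + 4)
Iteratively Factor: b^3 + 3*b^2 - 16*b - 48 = (b + 4)*(b^2 - b - 12) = (b - 4)*(b + 4)*(b + 3)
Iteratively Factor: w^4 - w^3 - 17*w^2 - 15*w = (w - 5)*(w^3 + 4*w^2 + 3*w) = (w - 5)*(w + 3)*(w^2 + w) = w*(w - 5)*(w + 3)*(w + 1)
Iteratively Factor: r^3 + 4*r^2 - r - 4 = (r + 1)*(r^2 + 3*r - 4) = (r + 1)*(r + 4)*(r - 1)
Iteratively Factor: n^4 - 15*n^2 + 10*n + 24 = (n + 1)*(n^3 - n^2 - 14*n + 24) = (n + 1)*(n + 4)*(n^2 - 5*n + 6) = (n - 2)*(n + 1)*(n + 4)*(n - 3)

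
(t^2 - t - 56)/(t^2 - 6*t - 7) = (-t^2 + t + 56)/(-t^2 + 6*t + 7)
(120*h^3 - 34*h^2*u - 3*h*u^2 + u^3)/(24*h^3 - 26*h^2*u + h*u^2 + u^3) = (-5*h + u)/(-h + u)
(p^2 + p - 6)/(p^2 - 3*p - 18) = (p - 2)/(p - 6)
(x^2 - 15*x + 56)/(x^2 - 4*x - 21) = (x - 8)/(x + 3)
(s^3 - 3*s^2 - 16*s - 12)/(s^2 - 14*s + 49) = (s^3 - 3*s^2 - 16*s - 12)/(s^2 - 14*s + 49)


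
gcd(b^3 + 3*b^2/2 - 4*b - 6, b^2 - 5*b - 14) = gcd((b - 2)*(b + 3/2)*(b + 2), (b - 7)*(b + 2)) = b + 2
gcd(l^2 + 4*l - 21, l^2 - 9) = l - 3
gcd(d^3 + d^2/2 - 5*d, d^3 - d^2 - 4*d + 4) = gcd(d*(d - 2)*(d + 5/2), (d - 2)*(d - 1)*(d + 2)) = d - 2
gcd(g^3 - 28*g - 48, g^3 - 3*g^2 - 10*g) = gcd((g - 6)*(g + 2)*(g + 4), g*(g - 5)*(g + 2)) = g + 2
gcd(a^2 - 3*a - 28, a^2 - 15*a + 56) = a - 7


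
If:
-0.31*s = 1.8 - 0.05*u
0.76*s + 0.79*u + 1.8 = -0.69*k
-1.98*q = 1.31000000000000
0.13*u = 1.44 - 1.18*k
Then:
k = 0.99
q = -0.66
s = -5.47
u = 2.12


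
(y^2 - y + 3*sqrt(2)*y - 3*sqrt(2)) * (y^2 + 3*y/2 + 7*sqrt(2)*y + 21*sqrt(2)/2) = y^4 + y^3/2 + 10*sqrt(2)*y^3 + 5*sqrt(2)*y^2 + 81*y^2/2 - 15*sqrt(2)*y + 21*y - 63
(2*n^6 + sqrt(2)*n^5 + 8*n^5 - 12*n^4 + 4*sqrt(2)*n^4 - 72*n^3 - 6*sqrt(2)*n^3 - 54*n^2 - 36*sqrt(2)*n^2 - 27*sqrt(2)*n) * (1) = 2*n^6 + sqrt(2)*n^5 + 8*n^5 - 12*n^4 + 4*sqrt(2)*n^4 - 72*n^3 - 6*sqrt(2)*n^3 - 54*n^2 - 36*sqrt(2)*n^2 - 27*sqrt(2)*n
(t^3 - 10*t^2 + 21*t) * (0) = 0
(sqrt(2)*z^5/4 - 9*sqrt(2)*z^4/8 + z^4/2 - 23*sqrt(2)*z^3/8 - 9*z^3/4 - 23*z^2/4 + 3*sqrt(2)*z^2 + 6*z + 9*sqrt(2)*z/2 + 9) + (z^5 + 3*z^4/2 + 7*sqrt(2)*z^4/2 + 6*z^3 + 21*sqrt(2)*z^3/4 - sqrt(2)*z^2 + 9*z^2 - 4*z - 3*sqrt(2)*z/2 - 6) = sqrt(2)*z^5/4 + z^5 + 2*z^4 + 19*sqrt(2)*z^4/8 + 19*sqrt(2)*z^3/8 + 15*z^3/4 + 2*sqrt(2)*z^2 + 13*z^2/4 + 2*z + 3*sqrt(2)*z + 3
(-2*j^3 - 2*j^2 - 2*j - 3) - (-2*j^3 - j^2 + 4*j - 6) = -j^2 - 6*j + 3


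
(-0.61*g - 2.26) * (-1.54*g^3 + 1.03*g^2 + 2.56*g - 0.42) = 0.9394*g^4 + 2.8521*g^3 - 3.8894*g^2 - 5.5294*g + 0.9492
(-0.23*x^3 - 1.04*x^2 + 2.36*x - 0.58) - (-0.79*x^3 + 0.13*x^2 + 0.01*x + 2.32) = 0.56*x^3 - 1.17*x^2 + 2.35*x - 2.9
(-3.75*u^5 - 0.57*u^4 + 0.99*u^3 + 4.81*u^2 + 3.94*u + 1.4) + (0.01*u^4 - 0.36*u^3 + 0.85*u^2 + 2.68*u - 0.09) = -3.75*u^5 - 0.56*u^4 + 0.63*u^3 + 5.66*u^2 + 6.62*u + 1.31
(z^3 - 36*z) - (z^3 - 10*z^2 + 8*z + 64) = 10*z^2 - 44*z - 64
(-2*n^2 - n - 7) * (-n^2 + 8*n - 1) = 2*n^4 - 15*n^3 + n^2 - 55*n + 7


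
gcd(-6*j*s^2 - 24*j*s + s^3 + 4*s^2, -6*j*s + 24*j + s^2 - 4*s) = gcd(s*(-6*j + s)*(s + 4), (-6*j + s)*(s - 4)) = -6*j + s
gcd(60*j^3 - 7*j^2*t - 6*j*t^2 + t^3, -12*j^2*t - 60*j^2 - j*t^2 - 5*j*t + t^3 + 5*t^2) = -12*j^2 - j*t + t^2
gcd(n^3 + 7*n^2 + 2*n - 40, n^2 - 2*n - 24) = n + 4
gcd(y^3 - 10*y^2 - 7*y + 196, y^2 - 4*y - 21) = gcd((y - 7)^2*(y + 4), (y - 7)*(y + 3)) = y - 7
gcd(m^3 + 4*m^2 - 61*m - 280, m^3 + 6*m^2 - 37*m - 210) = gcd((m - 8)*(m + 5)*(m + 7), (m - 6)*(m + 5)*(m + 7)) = m^2 + 12*m + 35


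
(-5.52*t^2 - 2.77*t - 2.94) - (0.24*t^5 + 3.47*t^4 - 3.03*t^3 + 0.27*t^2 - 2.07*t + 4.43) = -0.24*t^5 - 3.47*t^4 + 3.03*t^3 - 5.79*t^2 - 0.7*t - 7.37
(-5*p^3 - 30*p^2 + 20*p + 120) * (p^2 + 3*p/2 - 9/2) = -5*p^5 - 75*p^4/2 - 5*p^3/2 + 285*p^2 + 90*p - 540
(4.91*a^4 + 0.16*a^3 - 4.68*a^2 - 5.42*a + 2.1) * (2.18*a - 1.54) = 10.7038*a^5 - 7.2126*a^4 - 10.4488*a^3 - 4.6084*a^2 + 12.9248*a - 3.234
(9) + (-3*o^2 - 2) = 7 - 3*o^2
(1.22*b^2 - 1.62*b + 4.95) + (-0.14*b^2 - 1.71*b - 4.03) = 1.08*b^2 - 3.33*b + 0.92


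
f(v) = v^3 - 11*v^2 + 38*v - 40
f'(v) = 3*v^2 - 22*v + 38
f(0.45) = -25.04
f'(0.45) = 28.71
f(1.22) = -8.20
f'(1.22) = 15.63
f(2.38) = 1.61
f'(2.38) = 2.63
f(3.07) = 1.92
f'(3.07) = -1.27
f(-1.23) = -105.24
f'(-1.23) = 69.60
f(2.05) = 0.29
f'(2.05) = 5.51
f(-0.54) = -63.89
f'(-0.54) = 50.75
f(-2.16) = -183.48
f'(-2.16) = 99.52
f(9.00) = 140.00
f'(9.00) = 83.00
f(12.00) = 560.00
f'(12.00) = 206.00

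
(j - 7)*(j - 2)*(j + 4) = j^3 - 5*j^2 - 22*j + 56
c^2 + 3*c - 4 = (c - 1)*(c + 4)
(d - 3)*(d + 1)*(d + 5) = d^3 + 3*d^2 - 13*d - 15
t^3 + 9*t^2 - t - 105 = (t - 3)*(t + 5)*(t + 7)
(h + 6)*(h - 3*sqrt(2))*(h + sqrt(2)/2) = h^3 - 5*sqrt(2)*h^2/2 + 6*h^2 - 15*sqrt(2)*h - 3*h - 18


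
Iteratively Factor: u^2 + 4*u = (u)*(u + 4)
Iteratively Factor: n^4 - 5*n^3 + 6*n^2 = (n - 2)*(n^3 - 3*n^2) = (n - 3)*(n - 2)*(n^2) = n*(n - 3)*(n - 2)*(n)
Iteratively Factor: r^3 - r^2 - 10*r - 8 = (r + 1)*(r^2 - 2*r - 8) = (r + 1)*(r + 2)*(r - 4)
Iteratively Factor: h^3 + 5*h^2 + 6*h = (h + 2)*(h^2 + 3*h) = (h + 2)*(h + 3)*(h)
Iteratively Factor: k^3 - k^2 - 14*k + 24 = (k - 3)*(k^2 + 2*k - 8) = (k - 3)*(k + 4)*(k - 2)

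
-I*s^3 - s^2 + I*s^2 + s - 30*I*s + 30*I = (s - 6*I)*(s + 5*I)*(-I*s + I)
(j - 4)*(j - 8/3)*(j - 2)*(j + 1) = j^4 - 23*j^3/3 + 46*j^2/3 + 8*j/3 - 64/3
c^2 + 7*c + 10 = (c + 2)*(c + 5)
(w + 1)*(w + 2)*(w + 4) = w^3 + 7*w^2 + 14*w + 8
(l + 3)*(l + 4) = l^2 + 7*l + 12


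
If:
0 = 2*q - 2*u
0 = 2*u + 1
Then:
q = -1/2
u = -1/2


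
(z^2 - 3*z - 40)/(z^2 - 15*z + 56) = (z + 5)/(z - 7)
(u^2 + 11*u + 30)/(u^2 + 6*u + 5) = (u + 6)/(u + 1)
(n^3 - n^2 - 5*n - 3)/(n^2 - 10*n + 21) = (n^2 + 2*n + 1)/(n - 7)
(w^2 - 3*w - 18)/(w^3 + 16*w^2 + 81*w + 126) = (w - 6)/(w^2 + 13*w + 42)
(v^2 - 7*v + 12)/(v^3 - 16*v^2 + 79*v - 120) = (v - 4)/(v^2 - 13*v + 40)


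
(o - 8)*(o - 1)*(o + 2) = o^3 - 7*o^2 - 10*o + 16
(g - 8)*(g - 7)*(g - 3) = g^3 - 18*g^2 + 101*g - 168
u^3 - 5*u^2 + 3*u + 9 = (u - 3)^2*(u + 1)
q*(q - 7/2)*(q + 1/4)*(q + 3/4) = q^4 - 5*q^3/2 - 53*q^2/16 - 21*q/32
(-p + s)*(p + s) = -p^2 + s^2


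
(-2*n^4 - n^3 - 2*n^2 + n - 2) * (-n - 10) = 2*n^5 + 21*n^4 + 12*n^3 + 19*n^2 - 8*n + 20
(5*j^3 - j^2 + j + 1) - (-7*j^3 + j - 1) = 12*j^3 - j^2 + 2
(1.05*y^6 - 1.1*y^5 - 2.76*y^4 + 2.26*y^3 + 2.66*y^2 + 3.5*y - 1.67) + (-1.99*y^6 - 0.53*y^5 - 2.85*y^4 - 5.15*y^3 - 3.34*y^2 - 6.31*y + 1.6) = -0.94*y^6 - 1.63*y^5 - 5.61*y^4 - 2.89*y^3 - 0.68*y^2 - 2.81*y - 0.0699999999999998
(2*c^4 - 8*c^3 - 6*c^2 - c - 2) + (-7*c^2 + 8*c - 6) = 2*c^4 - 8*c^3 - 13*c^2 + 7*c - 8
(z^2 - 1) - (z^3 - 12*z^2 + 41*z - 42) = -z^3 + 13*z^2 - 41*z + 41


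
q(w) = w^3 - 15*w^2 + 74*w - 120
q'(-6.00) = 362.00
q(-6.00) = -1320.00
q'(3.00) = 11.00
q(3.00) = -6.00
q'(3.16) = 9.16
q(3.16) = -4.39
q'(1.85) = 28.77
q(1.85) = -28.11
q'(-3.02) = 191.96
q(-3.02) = -507.83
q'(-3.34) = 207.67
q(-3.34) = -571.75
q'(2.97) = 11.36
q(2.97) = -6.34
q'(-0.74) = 97.84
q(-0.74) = -183.38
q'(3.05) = 10.41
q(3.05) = -5.46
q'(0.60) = 57.08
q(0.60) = -80.78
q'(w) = 3*w^2 - 30*w + 74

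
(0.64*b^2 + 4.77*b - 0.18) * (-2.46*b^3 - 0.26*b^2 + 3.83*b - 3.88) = -1.5744*b^5 - 11.9006*b^4 + 1.6538*b^3 + 15.8327*b^2 - 19.197*b + 0.6984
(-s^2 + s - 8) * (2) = -2*s^2 + 2*s - 16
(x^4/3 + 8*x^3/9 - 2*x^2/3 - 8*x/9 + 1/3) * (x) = x^5/3 + 8*x^4/9 - 2*x^3/3 - 8*x^2/9 + x/3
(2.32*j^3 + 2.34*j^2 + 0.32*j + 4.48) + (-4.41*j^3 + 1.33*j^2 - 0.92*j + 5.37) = -2.09*j^3 + 3.67*j^2 - 0.6*j + 9.85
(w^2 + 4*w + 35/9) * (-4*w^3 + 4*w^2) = -4*w^5 - 12*w^4 + 4*w^3/9 + 140*w^2/9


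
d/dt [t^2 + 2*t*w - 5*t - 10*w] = 2*t + 2*w - 5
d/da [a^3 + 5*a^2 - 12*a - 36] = 3*a^2 + 10*a - 12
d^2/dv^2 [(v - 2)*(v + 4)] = 2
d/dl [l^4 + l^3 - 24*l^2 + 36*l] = 4*l^3 + 3*l^2 - 48*l + 36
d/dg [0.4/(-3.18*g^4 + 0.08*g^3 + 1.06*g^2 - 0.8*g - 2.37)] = (5.088*g^3 - 0.096*g^2 - 0.848*g + 0.32)/(3.18*g^4 - 0.08*g^3 - 1.06*g^2 + 0.8*g + 2.37)^2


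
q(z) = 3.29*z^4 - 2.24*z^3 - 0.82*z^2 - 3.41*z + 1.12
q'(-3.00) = -414.29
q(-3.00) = 330.94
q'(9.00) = 9031.15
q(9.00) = 19856.74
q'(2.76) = 217.56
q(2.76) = 129.28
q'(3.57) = 503.86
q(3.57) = 410.98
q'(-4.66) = -1473.42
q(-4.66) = 1777.34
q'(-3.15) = -476.25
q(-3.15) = 397.66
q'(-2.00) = -132.29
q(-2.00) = 75.22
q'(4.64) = 1158.95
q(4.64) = 1268.87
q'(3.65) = 541.01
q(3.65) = 452.76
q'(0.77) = -2.65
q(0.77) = -1.86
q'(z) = 13.16*z^3 - 6.72*z^2 - 1.64*z - 3.41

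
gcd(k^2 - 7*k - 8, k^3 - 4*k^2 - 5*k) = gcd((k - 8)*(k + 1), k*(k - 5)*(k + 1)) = k + 1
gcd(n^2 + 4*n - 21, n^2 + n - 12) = n - 3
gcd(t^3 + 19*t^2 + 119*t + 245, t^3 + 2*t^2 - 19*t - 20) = t + 5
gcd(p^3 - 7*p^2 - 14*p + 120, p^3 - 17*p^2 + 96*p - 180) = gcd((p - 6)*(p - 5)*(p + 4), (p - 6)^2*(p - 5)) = p^2 - 11*p + 30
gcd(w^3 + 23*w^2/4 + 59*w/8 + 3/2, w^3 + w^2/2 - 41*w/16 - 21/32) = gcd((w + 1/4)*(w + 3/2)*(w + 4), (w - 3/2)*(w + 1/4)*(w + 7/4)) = w + 1/4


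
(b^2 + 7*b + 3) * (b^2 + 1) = b^4 + 7*b^3 + 4*b^2 + 7*b + 3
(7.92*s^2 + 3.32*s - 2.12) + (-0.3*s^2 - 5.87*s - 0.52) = 7.62*s^2 - 2.55*s - 2.64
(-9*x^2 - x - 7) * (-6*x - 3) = 54*x^3 + 33*x^2 + 45*x + 21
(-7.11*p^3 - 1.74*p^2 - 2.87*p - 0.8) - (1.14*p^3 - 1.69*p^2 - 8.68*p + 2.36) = -8.25*p^3 - 0.05*p^2 + 5.81*p - 3.16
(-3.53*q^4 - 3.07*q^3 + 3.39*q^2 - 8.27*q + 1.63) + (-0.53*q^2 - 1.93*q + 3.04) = -3.53*q^4 - 3.07*q^3 + 2.86*q^2 - 10.2*q + 4.67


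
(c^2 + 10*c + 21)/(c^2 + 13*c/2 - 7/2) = 2*(c + 3)/(2*c - 1)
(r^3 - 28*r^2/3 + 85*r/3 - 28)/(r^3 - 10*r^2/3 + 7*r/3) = (r^2 - 7*r + 12)/(r*(r - 1))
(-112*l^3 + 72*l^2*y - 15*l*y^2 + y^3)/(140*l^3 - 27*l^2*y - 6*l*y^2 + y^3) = (-4*l + y)/(5*l + y)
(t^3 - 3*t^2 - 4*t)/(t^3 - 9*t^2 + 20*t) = (t + 1)/(t - 5)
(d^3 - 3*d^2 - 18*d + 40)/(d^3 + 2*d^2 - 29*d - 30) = (d^2 + 2*d - 8)/(d^2 + 7*d + 6)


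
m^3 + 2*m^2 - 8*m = m*(m - 2)*(m + 4)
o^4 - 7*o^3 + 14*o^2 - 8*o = o*(o - 4)*(o - 2)*(o - 1)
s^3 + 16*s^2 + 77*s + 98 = (s + 2)*(s + 7)^2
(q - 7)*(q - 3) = q^2 - 10*q + 21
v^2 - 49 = (v - 7)*(v + 7)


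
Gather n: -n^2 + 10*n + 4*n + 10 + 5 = -n^2 + 14*n + 15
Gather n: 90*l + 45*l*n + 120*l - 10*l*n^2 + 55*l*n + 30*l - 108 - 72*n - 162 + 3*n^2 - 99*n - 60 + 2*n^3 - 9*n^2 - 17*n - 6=240*l + 2*n^3 + n^2*(-10*l - 6) + n*(100*l - 188) - 336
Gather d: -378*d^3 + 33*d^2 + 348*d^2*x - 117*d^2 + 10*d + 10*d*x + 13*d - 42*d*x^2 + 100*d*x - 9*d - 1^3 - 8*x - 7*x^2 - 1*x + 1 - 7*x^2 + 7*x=-378*d^3 + d^2*(348*x - 84) + d*(-42*x^2 + 110*x + 14) - 14*x^2 - 2*x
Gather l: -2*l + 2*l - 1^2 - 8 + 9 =0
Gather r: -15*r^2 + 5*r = -15*r^2 + 5*r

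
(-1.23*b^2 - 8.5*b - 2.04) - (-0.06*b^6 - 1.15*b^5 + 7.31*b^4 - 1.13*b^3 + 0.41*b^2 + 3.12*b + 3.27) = 0.06*b^6 + 1.15*b^5 - 7.31*b^4 + 1.13*b^3 - 1.64*b^2 - 11.62*b - 5.31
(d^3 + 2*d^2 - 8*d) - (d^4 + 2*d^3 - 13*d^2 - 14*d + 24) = -d^4 - d^3 + 15*d^2 + 6*d - 24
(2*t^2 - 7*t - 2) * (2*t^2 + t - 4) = 4*t^4 - 12*t^3 - 19*t^2 + 26*t + 8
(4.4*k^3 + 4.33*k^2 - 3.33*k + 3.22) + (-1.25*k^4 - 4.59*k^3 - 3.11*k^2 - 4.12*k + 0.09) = -1.25*k^4 - 0.19*k^3 + 1.22*k^2 - 7.45*k + 3.31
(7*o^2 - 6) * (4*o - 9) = 28*o^3 - 63*o^2 - 24*o + 54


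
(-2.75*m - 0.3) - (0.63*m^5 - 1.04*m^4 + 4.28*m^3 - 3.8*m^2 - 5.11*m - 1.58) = -0.63*m^5 + 1.04*m^4 - 4.28*m^3 + 3.8*m^2 + 2.36*m + 1.28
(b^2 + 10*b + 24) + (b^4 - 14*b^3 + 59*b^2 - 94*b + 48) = b^4 - 14*b^3 + 60*b^2 - 84*b + 72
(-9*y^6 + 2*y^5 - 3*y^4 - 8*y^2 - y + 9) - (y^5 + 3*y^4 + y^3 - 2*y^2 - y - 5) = -9*y^6 + y^5 - 6*y^4 - y^3 - 6*y^2 + 14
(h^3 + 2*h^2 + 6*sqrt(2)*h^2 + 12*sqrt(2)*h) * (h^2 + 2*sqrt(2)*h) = h^5 + 2*h^4 + 8*sqrt(2)*h^4 + 16*sqrt(2)*h^3 + 24*h^3 + 48*h^2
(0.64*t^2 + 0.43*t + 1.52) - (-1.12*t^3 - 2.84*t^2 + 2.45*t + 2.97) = 1.12*t^3 + 3.48*t^2 - 2.02*t - 1.45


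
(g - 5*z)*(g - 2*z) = g^2 - 7*g*z + 10*z^2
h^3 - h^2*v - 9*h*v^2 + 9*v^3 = (h - 3*v)*(h - v)*(h + 3*v)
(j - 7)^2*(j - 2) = j^3 - 16*j^2 + 77*j - 98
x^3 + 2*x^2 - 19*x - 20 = (x - 4)*(x + 1)*(x + 5)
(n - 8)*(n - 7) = n^2 - 15*n + 56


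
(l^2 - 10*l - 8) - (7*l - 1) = l^2 - 17*l - 7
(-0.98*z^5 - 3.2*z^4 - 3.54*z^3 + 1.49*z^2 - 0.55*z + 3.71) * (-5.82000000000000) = 5.7036*z^5 + 18.624*z^4 + 20.6028*z^3 - 8.6718*z^2 + 3.201*z - 21.5922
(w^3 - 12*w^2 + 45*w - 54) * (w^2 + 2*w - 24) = w^5 - 10*w^4 - 3*w^3 + 324*w^2 - 1188*w + 1296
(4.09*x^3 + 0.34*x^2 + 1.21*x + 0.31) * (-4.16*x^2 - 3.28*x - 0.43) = -17.0144*x^5 - 14.8296*x^4 - 7.9075*x^3 - 5.4046*x^2 - 1.5371*x - 0.1333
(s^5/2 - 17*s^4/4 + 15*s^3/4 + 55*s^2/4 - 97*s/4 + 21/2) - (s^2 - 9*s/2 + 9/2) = s^5/2 - 17*s^4/4 + 15*s^3/4 + 51*s^2/4 - 79*s/4 + 6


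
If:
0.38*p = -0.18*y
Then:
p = -0.473684210526316*y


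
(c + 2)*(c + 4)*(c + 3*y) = c^3 + 3*c^2*y + 6*c^2 + 18*c*y + 8*c + 24*y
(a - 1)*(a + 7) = a^2 + 6*a - 7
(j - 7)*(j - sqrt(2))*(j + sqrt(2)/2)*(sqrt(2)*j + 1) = sqrt(2)*j^4 - 7*sqrt(2)*j^3 - 3*sqrt(2)*j^2/2 - j + 21*sqrt(2)*j/2 + 7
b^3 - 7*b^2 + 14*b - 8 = (b - 4)*(b - 2)*(b - 1)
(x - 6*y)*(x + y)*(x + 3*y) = x^3 - 2*x^2*y - 21*x*y^2 - 18*y^3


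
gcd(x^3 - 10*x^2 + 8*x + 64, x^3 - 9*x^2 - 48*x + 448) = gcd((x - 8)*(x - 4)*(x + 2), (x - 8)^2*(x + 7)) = x - 8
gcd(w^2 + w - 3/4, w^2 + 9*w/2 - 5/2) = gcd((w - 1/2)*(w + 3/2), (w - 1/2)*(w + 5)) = w - 1/2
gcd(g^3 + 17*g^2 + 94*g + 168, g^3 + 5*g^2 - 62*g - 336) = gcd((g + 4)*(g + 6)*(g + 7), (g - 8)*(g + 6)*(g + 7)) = g^2 + 13*g + 42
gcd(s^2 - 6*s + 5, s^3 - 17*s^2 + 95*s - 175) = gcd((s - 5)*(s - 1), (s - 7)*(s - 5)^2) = s - 5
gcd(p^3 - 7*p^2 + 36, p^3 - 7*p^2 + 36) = p^3 - 7*p^2 + 36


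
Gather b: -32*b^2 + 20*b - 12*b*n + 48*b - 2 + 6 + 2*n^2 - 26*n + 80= -32*b^2 + b*(68 - 12*n) + 2*n^2 - 26*n + 84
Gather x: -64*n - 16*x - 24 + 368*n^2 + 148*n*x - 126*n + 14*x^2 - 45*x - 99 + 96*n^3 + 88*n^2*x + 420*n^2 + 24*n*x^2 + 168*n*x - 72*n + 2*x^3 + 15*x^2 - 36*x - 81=96*n^3 + 788*n^2 - 262*n + 2*x^3 + x^2*(24*n + 29) + x*(88*n^2 + 316*n - 97) - 204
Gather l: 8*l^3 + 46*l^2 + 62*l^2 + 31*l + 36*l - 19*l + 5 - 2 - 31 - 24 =8*l^3 + 108*l^2 + 48*l - 52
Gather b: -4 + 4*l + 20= 4*l + 16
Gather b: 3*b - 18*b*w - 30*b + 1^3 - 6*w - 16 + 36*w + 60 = b*(-18*w - 27) + 30*w + 45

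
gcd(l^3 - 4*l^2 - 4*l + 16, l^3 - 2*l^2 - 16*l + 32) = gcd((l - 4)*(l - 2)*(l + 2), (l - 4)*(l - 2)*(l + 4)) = l^2 - 6*l + 8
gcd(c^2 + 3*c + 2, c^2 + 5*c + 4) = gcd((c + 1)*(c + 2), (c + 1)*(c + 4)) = c + 1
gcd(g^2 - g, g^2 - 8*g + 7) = g - 1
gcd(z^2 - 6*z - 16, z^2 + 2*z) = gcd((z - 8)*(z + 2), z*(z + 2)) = z + 2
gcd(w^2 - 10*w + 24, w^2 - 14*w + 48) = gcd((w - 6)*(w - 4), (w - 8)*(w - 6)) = w - 6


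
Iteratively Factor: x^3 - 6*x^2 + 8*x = (x)*(x^2 - 6*x + 8) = x*(x - 4)*(x - 2)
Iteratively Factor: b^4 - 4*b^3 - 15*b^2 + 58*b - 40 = (b + 4)*(b^3 - 8*b^2 + 17*b - 10) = (b - 1)*(b + 4)*(b^2 - 7*b + 10) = (b - 5)*(b - 1)*(b + 4)*(b - 2)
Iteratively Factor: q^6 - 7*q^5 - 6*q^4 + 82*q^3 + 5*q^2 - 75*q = (q)*(q^5 - 7*q^4 - 6*q^3 + 82*q^2 + 5*q - 75) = q*(q + 3)*(q^4 - 10*q^3 + 24*q^2 + 10*q - 25) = q*(q - 1)*(q + 3)*(q^3 - 9*q^2 + 15*q + 25) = q*(q - 5)*(q - 1)*(q + 3)*(q^2 - 4*q - 5) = q*(q - 5)*(q - 1)*(q + 1)*(q + 3)*(q - 5)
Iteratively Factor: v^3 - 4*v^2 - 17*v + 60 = (v - 5)*(v^2 + v - 12) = (v - 5)*(v + 4)*(v - 3)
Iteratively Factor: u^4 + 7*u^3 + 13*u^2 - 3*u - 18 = (u - 1)*(u^3 + 8*u^2 + 21*u + 18) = (u - 1)*(u + 3)*(u^2 + 5*u + 6) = (u - 1)*(u + 2)*(u + 3)*(u + 3)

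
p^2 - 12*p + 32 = (p - 8)*(p - 4)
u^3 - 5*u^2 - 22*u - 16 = (u - 8)*(u + 1)*(u + 2)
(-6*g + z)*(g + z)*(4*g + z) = -24*g^3 - 26*g^2*z - g*z^2 + z^3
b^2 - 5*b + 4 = (b - 4)*(b - 1)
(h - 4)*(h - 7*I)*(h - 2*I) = h^3 - 4*h^2 - 9*I*h^2 - 14*h + 36*I*h + 56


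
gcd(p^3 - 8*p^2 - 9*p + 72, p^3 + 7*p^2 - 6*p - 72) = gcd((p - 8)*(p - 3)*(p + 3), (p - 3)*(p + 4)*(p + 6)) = p - 3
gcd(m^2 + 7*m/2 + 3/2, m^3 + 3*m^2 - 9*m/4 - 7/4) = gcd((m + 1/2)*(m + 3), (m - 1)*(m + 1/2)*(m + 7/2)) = m + 1/2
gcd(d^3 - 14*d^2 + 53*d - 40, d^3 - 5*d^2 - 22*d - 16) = d - 8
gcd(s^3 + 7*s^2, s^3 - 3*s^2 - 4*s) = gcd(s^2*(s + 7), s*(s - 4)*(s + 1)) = s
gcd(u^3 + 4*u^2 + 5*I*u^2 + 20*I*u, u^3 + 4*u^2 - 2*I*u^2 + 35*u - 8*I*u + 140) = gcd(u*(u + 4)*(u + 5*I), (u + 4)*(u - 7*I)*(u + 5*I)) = u^2 + u*(4 + 5*I) + 20*I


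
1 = 1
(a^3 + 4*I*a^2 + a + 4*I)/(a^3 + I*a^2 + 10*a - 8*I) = (a + I)/(a - 2*I)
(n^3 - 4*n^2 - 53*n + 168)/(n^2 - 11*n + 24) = n + 7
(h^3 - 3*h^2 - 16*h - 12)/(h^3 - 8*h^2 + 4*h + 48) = (h + 1)/(h - 4)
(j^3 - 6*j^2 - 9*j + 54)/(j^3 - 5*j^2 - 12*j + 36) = (j - 3)/(j - 2)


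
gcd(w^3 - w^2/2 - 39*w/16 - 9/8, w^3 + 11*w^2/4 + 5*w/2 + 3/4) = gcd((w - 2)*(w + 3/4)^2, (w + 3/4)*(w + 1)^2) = w + 3/4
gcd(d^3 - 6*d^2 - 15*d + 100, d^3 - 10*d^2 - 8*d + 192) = d + 4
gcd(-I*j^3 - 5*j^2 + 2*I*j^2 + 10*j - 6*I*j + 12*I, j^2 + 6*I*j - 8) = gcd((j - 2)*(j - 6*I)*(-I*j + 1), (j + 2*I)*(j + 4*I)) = 1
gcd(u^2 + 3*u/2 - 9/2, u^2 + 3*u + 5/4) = 1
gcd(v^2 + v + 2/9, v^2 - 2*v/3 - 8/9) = v + 2/3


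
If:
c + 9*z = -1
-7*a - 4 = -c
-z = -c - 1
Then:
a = -5/7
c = -1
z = 0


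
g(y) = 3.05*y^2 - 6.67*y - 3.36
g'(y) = 6.1*y - 6.67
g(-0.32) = -0.91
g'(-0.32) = -8.62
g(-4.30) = 81.72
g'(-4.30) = -32.90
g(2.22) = -3.14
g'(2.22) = 6.87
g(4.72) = 33.11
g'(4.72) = 22.12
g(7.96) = 136.80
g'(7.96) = 41.89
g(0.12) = -4.12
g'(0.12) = -5.94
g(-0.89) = 4.99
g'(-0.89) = -12.10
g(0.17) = -4.41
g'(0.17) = -5.63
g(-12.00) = 515.88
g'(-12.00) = -79.87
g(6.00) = 66.42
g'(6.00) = 29.93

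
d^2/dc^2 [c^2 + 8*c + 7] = 2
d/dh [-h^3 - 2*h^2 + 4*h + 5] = -3*h^2 - 4*h + 4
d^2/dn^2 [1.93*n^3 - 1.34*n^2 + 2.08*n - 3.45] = 11.58*n - 2.68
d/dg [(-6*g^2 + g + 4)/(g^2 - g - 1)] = (5*g^2 + 4*g + 3)/(g^4 - 2*g^3 - g^2 + 2*g + 1)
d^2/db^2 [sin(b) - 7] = -sin(b)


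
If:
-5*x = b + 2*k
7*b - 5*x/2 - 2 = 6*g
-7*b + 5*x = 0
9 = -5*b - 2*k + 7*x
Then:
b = 45/64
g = 59/768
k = -45/16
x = 63/64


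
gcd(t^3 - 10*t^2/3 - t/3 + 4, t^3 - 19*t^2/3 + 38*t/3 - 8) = t^2 - 13*t/3 + 4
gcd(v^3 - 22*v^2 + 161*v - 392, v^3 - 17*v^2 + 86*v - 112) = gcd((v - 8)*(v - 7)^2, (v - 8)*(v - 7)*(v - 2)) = v^2 - 15*v + 56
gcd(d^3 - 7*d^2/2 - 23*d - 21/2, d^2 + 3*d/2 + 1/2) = d + 1/2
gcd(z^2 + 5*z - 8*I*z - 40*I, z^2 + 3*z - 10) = z + 5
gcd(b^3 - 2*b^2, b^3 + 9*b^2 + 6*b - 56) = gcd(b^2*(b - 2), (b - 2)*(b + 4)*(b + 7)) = b - 2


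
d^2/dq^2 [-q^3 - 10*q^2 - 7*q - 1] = -6*q - 20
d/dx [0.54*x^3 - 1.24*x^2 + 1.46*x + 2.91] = 1.62*x^2 - 2.48*x + 1.46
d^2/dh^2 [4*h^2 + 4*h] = 8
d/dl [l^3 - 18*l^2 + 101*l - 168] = 3*l^2 - 36*l + 101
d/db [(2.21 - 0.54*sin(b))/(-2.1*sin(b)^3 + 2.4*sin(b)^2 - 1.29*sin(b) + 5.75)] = (-2.268*sin(b)^3 + 15.219*sin(b)^2 - 10.608*sin(b) - 0.2541)*cos(b)/(4.41*sin(b)^6 - 10.08*sin(b)^5 + 11.178*sin(b)^4 - 30.342*sin(b)^3 + 29.2641*sin(b)^2 - 14.835*sin(b) + 33.0625)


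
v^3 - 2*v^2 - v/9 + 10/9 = (v - 5/3)*(v - 1)*(v + 2/3)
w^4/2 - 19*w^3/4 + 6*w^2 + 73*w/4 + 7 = (w/2 + 1/2)*(w - 7)*(w - 4)*(w + 1/2)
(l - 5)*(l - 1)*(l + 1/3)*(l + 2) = l^4 - 11*l^3/3 - 25*l^2/3 + 23*l/3 + 10/3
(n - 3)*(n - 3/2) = n^2 - 9*n/2 + 9/2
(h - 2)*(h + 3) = h^2 + h - 6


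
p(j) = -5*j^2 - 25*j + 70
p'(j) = -10*j - 25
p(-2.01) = 100.05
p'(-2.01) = -4.90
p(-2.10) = 100.45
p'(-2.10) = -4.00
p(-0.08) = 71.97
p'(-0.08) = -24.20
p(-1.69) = 97.97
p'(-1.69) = -8.10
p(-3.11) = 99.39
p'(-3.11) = 6.10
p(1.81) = 8.37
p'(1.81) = -43.10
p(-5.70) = 50.05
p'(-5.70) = 32.00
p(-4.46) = 82.04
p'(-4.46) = 19.60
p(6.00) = -260.00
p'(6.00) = -85.00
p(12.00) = -950.00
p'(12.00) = -145.00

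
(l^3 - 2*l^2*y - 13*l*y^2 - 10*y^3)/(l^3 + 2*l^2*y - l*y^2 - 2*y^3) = (-l + 5*y)/(-l + y)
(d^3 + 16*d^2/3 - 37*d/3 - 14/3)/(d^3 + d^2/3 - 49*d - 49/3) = (d - 2)/(d - 7)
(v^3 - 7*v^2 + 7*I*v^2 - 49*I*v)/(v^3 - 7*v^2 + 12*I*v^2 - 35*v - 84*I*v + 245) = v/(v + 5*I)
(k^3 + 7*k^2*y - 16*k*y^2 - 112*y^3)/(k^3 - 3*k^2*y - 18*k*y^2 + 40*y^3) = (k^2 + 3*k*y - 28*y^2)/(k^2 - 7*k*y + 10*y^2)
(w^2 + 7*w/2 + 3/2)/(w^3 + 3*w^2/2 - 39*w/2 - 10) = (w + 3)/(w^2 + w - 20)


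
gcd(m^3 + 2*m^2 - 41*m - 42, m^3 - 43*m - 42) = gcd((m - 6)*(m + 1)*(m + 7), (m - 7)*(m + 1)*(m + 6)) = m + 1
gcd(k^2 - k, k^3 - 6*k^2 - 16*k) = k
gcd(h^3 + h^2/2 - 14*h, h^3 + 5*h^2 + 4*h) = h^2 + 4*h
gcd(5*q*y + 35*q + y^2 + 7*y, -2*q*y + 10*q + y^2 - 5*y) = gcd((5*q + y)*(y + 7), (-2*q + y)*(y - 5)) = 1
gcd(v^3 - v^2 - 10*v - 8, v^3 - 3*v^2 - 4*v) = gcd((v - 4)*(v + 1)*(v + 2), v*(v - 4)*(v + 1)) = v^2 - 3*v - 4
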